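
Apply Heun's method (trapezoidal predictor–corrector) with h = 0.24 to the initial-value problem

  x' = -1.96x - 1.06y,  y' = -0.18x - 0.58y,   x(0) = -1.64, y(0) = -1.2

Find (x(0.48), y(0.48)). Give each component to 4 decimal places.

Heun on (x,y): k1 = f(s_n, state_n); k2 = f(s_n + h, state_n + h·k1); state_{n+1} = state_n + (h/2)·(k1 + k2).
0.000000: (-1.640000, -1.200000)
  k1 = (4.486400, 0.991200)
  predictor → (-0.563264, -0.962112)
  k2 = (2.123836, 0.659412)
  → (-0.846772, -1.001927)
0.240000: (-0.846772, -1.001927)
  k1 = (2.721715, 0.733536)
  predictor → (-0.193560, -0.825878)
  k2 = (1.254808, 0.513850)
  → (-0.369589, -0.852240)
(x(0.48), y(0.48)) ≈ (-0.3696, -0.8522)

-0.3696, -0.8522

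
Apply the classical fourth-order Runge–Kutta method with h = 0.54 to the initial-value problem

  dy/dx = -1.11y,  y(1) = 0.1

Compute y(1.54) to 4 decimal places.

RK4: k1 = f(x_n, y_n); k2 = f(x_n + h/2, y_n + (h/2)·k1); k3 = f(x_n + h/2, y_n + (h/2)·k2); k4 = f(x_n + h, y_n + h·k3); y_{n+1} = y_n + (h/6)·(k1 + 2k2 + 2k3 + k4).
x=1.000000, y=0.100000:
  k1 = f(1.000000, 0.100000) = -0.111000
  k2 = f(1.270000, 0.070030) = -0.077733
  k3 = f(1.270000, 0.079012) = -0.087703
  k4 = f(1.540000, 0.052640) = -0.058431
  y ← 0.100000 + (0.54/6)·(k1 + 2k2 + 2k3 + k4) = 0.054973
y(1.54) ≈ 0.0550

0.0550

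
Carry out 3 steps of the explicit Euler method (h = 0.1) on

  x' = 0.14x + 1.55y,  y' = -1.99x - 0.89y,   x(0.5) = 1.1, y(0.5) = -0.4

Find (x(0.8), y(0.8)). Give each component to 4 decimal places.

0.8766, -0.8696

Euler on (x,y): x_{n+1} = x_n + h·x', y_{n+1} = y_n + h·y'.
0.500000: (1.100000, -0.400000); f=(-0.466000, -1.833000) → (1.053400, -0.583300)
0.600000: (1.053400, -0.583300); f=(-0.756639, -1.577129) → (0.977736, -0.741013)
0.700000: (0.977736, -0.741013); f=(-1.011687, -1.286193) → (0.876567, -0.869632)
(x(0.8), y(0.8)) ≈ (0.8766, -0.8696)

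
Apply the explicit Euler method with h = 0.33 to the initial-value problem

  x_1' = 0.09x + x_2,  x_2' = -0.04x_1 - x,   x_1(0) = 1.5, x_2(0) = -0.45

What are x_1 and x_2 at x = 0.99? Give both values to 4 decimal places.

1.0290, -0.8303

Euler on (x_1,x_2): x_1_{n+1} = x_1_n + h·x_1', x_2_{n+1} = x_2_n + h·x_2'.
0.000000: (1.500000, -0.450000); f=(-0.450000, -0.060000) → (1.351500, -0.469800)
0.330000: (1.351500, -0.469800); f=(-0.440100, -0.384060) → (1.206267, -0.596540)
0.660000: (1.206267, -0.596540); f=(-0.537140, -0.708251) → (1.029011, -0.830263)
(x_1(0.99), x_2(0.99)) ≈ (1.0290, -0.8303)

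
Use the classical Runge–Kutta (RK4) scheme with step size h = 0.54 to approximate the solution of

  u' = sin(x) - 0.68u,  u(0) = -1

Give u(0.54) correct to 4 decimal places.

RK4: k1 = f(x_n, u_n); k2 = f(x_n + h/2, u_n + (h/2)·k1); k3 = f(x_n + h/2, u_n + (h/2)·k2); k4 = f(x_n + h, u_n + h·k3); u_{n+1} = u_n + (h/6)·(k1 + 2k2 + 2k3 + k4).
x=0.000000, u=-1.000000:
  k1 = f(0.000000, -1.000000) = 0.680000
  k2 = f(0.270000, -0.816400) = 0.821883
  k3 = f(0.270000, -0.778091) = 0.795834
  k4 = f(0.540000, -0.570250) = 0.901906
  u ← -1.000000 + (0.54/6)·(k1 + 2k2 + 2k3 + k4) = -0.566439
u(0.54) ≈ -0.5664

-0.5664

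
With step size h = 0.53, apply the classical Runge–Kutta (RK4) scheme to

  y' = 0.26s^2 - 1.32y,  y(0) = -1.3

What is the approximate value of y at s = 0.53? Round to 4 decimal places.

-0.6364

RK4: k1 = f(s_n, y_n); k2 = f(s_n + h/2, y_n + (h/2)·k1); k3 = f(s_n + h/2, y_n + (h/2)·k2); k4 = f(s_n + h, y_n + h·k3); y_{n+1} = y_n + (h/6)·(k1 + 2k2 + 2k3 + k4).
s=0.000000, y=-1.300000:
  k1 = f(0.000000, -1.300000) = 1.716000
  k2 = f(0.265000, -0.845260) = 1.134002
  k3 = f(0.265000, -0.999490) = 1.337585
  k4 = f(0.530000, -0.591080) = 0.853260
  y ← -1.300000 + (0.53/6)·(k1 + 2k2 + 2k3 + k4) = -0.636402
y(0.53) ≈ -0.6364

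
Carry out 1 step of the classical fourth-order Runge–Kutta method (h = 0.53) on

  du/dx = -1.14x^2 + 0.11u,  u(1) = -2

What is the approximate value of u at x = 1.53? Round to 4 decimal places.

-3.1262

RK4: k1 = f(x_n, u_n); k2 = f(x_n + h/2, u_n + (h/2)·k1); k3 = f(x_n + h/2, u_n + (h/2)·k2); k4 = f(x_n + h, u_n + h·k3); u_{n+1} = u_n + (h/6)·(k1 + 2k2 + 2k3 + k4).
x=1.000000, u=-2.000000:
  k1 = f(1.000000, -2.000000) = -1.360000
  k2 = f(1.265000, -2.360400) = -2.083901
  k3 = f(1.265000, -2.552234) = -2.105002
  k4 = f(1.530000, -3.115651) = -3.011348
  u ← -2.000000 + (0.53/6)·(k1 + 2k2 + 2k3 + k4) = -3.126175
u(1.53) ≈ -3.1262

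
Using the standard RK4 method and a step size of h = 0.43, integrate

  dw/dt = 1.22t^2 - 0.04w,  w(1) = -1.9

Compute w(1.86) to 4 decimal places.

RK4: k1 = f(t_n, w_n); k2 = f(t_n + h/2, w_n + (h/2)·k1); k3 = f(t_n + h/2, w_n + (h/2)·k2); k4 = f(t_n + h, w_n + h·k3); w_{n+1} = w_n + (h/6)·(k1 + 2k2 + 2k3 + k4).
t=1.000000, w=-1.900000:
  k1 = f(1.000000, -1.900000) = 1.296000
  k2 = f(1.215000, -1.621360) = 1.865849
  k3 = f(1.215000, -1.498842) = 1.860948
  k4 = f(1.430000, -1.099792) = 2.538770
  w ← -1.900000 + (0.43/6)·(k1 + 2k2 + 2k3 + k4) = -1.091001
t=1.430000, w=-1.091001:
  k1 = f(1.430000, -1.091001) = 2.538418
  k2 = f(1.645000, -0.545241) = 3.323160
  k3 = f(1.645000, -0.376521) = 3.316411
  k4 = f(1.860000, 0.335056) = 4.207310
  w ← -1.091001 + (0.43/6)·(k1 + 2k2 + 2k3 + k4) = 0.344115
w(1.86) ≈ 0.3441

0.3441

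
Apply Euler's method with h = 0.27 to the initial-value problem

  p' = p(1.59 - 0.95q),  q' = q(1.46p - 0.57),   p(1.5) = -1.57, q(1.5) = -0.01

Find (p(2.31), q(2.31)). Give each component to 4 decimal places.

-4.5943, 0.0000

Euler on (p,q): p_{n+1} = p_n + h·p', q_{n+1} = q_n + h·q'.
1.500000: (-1.570000, -0.010000); f=(-2.511215, 0.028622) → (-2.248028, -0.002272)
1.770000: (-2.248028, -0.002272); f=(-3.579217, 0.008752) → (-3.214417, 0.000091)
2.040000: (-3.214417, 0.000091); f=(-5.110644, -0.000479) → (-4.594291, -0.000038)
(p(2.31), q(2.31)) ≈ (-4.5943, 0.0000)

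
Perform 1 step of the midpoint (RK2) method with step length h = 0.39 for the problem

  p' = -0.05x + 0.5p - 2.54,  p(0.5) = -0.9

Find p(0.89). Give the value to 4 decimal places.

Midpoint: k1 = f(x_n, p_n); k2 = f(x_n + h/2, p_n + (h/2)·k1); p_{n+1} = p_n + h·k2.
x=0.500000, p=-0.900000:
  k1 = f(0.500000, -0.900000) = -3.015000
  k2 = f(0.695000, -1.487925) = -3.318713
  p ← -0.900000 + 0.39·(-3.318713) = -2.194298
p(0.89) ≈ -2.1943

-2.1943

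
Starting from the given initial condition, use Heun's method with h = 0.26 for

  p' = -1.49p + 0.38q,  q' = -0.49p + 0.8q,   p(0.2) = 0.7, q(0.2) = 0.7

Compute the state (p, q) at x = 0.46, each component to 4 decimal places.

Heun on (p,q): k1 = f(x_n, state_n); k2 = f(x_n + h, state_n + h·k1); state_{n+1} = state_n + (h/2)·(k1 + k2).
0.200000: (0.700000, 0.700000)
  k1 = (-0.777000, 0.217000)
  predictor → (0.497980, 0.756420)
  k2 = (-0.454551, 0.361126)
  → (0.539898, 0.775156)
(p(0.46), q(0.46)) ≈ (0.5399, 0.7752)

0.5399, 0.7752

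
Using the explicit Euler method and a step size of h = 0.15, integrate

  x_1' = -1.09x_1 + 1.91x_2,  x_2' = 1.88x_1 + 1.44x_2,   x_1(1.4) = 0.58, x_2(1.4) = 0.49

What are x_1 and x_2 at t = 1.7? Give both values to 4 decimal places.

0.7408, 1.0998

Euler on (x_1,x_2): x_1_{n+1} = x_1_n + h·x_1', x_2_{n+1} = x_2_n + h·x_2'.
1.400000: (0.580000, 0.490000); f=(0.303700, 1.796000) → (0.625555, 0.759400)
1.550000: (0.625555, 0.759400); f=(0.768599, 2.269579) → (0.740845, 1.099837)
(x_1(1.7), x_2(1.7)) ≈ (0.7408, 1.0998)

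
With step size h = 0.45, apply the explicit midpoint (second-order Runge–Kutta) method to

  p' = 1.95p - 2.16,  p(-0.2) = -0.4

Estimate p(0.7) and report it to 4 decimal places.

-6.6101

Midpoint: k1 = f(s_n, p_n); k2 = f(s_n + h/2, p_n + (h/2)·k1); p_{n+1} = p_n + h·k2.
s=-0.200000, p=-0.400000:
  k1 = f(-0.200000, -0.400000) = -2.940000
  k2 = f(0.025000, -1.061500) = -4.229925
  p ← -0.400000 + 0.45·(-4.229925) = -2.303466
s=0.250000, p=-2.303466:
  k1 = f(0.250000, -2.303466) = -6.651759
  k2 = f(0.475000, -3.800112) = -9.570219
  p ← -2.303466 + 0.45·(-9.570219) = -6.610065
p(0.7) ≈ -6.6101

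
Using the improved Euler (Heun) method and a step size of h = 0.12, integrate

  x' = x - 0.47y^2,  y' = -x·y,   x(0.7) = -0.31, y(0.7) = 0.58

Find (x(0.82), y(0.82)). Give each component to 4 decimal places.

-0.3703, 0.6040

Heun on (x,y): k1 = f(t_n, state_n); k2 = f(t_n + h, state_n + h·k1); state_{n+1} = state_n + (h/2)·(k1 + k2).
0.700000: (-0.310000, 0.580000)
  k1 = (-0.468108, 0.179800)
  predictor → (-0.366173, 0.601576)
  k2 = (-0.536263, 0.220281)
  → (-0.370262, 0.604005)
(x(0.82), y(0.82)) ≈ (-0.3703, 0.6040)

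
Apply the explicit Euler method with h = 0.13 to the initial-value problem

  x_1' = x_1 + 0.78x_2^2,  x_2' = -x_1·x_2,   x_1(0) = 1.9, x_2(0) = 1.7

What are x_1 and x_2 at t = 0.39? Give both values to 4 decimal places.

Euler on (x_1,x_2): x_1_{n+1} = x_1_n + h·x_1', x_2_{n+1} = x_2_n + h·x_2'.
0.000000: (1.900000, 1.700000); f=(4.154200, -3.230000) → (2.440046, 1.280100)
0.130000: (2.440046, 1.280100); f=(3.718198, -3.123503) → (2.923412, 0.874045)
0.260000: (2.923412, 0.874045); f=(3.519296, -2.555192) → (3.380920, 0.541870)
(x_1(0.39), x_2(0.39)) ≈ (3.3809, 0.5419)

3.3809, 0.5419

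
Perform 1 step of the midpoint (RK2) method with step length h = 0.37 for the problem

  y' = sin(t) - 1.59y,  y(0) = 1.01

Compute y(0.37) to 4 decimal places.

Midpoint: k1 = f(t_n, y_n); k2 = f(t_n + h/2, y_n + (h/2)·k1); y_{n+1} = y_n + h·k2.
t=0.000000, y=1.010000:
  k1 = f(0.000000, 1.010000) = -1.605900
  k2 = f(0.185000, 0.712908) = -0.949578
  y ← 1.010000 + 0.37·(-0.949578) = 0.658656
y(0.37) ≈ 0.6587

0.6587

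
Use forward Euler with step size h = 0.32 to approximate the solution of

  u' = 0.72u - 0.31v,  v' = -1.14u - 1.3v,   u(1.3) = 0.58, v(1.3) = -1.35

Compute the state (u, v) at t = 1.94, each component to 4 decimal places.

Euler on (u,v): u_{n+1} = u_n + h·u', v_{n+1} = v_n + h·v'.
1.300000: (0.580000, -1.350000); f=(0.836100, 1.093800) → (0.847552, -0.999984)
1.620000: (0.847552, -0.999984); f=(0.920232, 0.333770) → (1.142026, -0.893178)
(u(1.94), v(1.94)) ≈ (1.1420, -0.8932)

1.1420, -0.8932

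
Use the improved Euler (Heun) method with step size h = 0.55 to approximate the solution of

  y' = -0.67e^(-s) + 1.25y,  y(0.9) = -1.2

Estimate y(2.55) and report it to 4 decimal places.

-9.4169

Heun: k1 = f(s_n, y_n); k2 = f(s_n + h, y_n + h·k1); y_{n+1} = y_n + (h/2)·(k1 + k2).
s=0.900000, y=-1.200000:
  k1 = f(0.900000, -1.200000) = -1.772402
  k2 = f(1.450000, -2.174821) = -2.875688
  y ← -1.200000 + (0.55/2)·(-1.772402 + (-2.875688)) = -2.478225
s=1.450000, y=-2.478225:
  k1 = f(1.450000, -2.478225) = -3.254943
  k2 = f(2.000000, -4.268443) = -5.426229
  y ← -2.478225 + (0.55/2)·(-3.254943 + (-5.426229)) = -4.865547
s=2.000000, y=-4.865547:
  k1 = f(2.000000, -4.865547) = -6.172608
  k2 = f(2.550000, -8.260482) = -10.377917
  y ← -4.865547 + (0.55/2)·(-6.172608 + (-10.377917)) = -9.416941
y(2.55) ≈ -9.4169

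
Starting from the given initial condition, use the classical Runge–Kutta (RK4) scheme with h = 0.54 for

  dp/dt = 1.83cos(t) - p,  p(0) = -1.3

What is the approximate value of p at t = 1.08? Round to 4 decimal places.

RK4: k1 = f(t_n, p_n); k2 = f(t_n + h/2, p_n + (h/2)·k1); k3 = f(t_n + h/2, p_n + (h/2)·k2); k4 = f(t_n + h, p_n + h·k3); p_{n+1} = p_n + (h/6)·(k1 + 2k2 + 2k3 + k4).
t=0.000000, p=-1.300000:
  k1 = f(0.000000, -1.300000) = 3.130000
  k2 = f(0.270000, -0.454900) = 2.218601
  k3 = f(0.270000, -0.700978) = 2.464679
  k4 = f(0.540000, 0.030926) = 1.538680
  p ← -1.300000 + (0.54/6)·(k1 + 2k2 + 2k3 + k4) = -0.036828
t=0.540000, p=-0.036828:
  k1 = f(0.540000, -0.036828) = 1.606435
  k2 = f(0.810000, 0.396909) = 0.864873
  k3 = f(0.810000, 0.196687) = 1.065095
  k4 = f(1.080000, 0.538323) = 0.324208
  p ← -0.036828 + (0.54/6)·(k1 + 2k2 + 2k3 + k4) = 0.484324
p(1.08) ≈ 0.4843

0.4843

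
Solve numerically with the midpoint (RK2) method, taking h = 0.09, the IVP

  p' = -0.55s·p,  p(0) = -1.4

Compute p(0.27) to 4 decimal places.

Midpoint: k1 = f(s_n, p_n); k2 = f(s_n + h/2, p_n + (h/2)·k1); p_{n+1} = p_n + h·k2.
s=0.000000, p=-1.400000:
  k1 = f(0.000000, -1.400000) = 0.000000
  k2 = f(0.045000, -1.400000) = 0.034650
  p ← -1.400000 + 0.09·0.034650 = -1.396881
s=0.090000, p=-1.396881:
  k1 = f(0.090000, -1.396881) = 0.069146
  k2 = f(0.135000, -1.393770) = 0.103487
  p ← -1.396881 + 0.09·0.103487 = -1.387568
s=0.180000, p=-1.387568:
  k1 = f(0.180000, -1.387568) = 0.137369
  k2 = f(0.225000, -1.381386) = 0.170947
  p ← -1.387568 + 0.09·0.170947 = -1.372182
p(0.27) ≈ -1.3722

-1.3722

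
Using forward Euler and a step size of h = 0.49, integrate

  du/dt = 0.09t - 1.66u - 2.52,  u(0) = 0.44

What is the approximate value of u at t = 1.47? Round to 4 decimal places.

Euler: u_{n+1} = u_n + h·f(t_n, u_n).
t=0.000000, u=0.440000: f=-3.250400 → u ← 0.440000 + 0.49·(-3.250400) = -1.152696
t=0.490000, u=-1.152696: f=-0.562425 → u ← -1.152696 + 0.49·(-0.562425) = -1.428284
t=0.980000, u=-1.428284: f=-0.060848 → u ← -1.428284 + 0.49·(-0.060848) = -1.458100
u(1.47) ≈ -1.4581

-1.4581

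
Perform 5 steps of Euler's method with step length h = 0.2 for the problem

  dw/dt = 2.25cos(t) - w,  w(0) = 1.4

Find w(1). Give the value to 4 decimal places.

1.7448

Euler: w_{n+1} = w_n + h·f(t_n, w_n).
t=0.000000, w=1.400000: f=0.850000 → w ← 1.400000 + 0.2·0.850000 = 1.570000
t=0.200000, w=1.570000: f=0.635150 → w ← 1.570000 + 0.2·0.635150 = 1.697030
t=0.400000, w=1.697030: f=0.375357 → w ← 1.697030 + 0.2·0.375357 = 1.772101
t=0.600000, w=1.772101: f=0.084904 → w ← 1.772101 + 0.2·0.084904 = 1.789082
t=0.800000, w=1.789082: f=-0.221492 → w ← 1.789082 + 0.2·(-0.221492) = 1.744784
w(1) ≈ 1.7448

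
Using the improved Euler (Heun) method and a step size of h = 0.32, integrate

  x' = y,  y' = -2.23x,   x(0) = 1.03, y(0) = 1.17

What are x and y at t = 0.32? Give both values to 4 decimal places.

Heun on (x,y): k1 = f(t_n, state_n); k2 = f(t_n + h, state_n + h·k1); state_{n+1} = state_n + (h/2)·(k1 + k2).
0.000000: (1.030000, 1.170000)
  k1 = (1.170000, -2.296900)
  predictor → (1.404400, 0.434992)
  k2 = (0.434992, -3.131812)
  → (1.286799, 0.301406)
(x(0.32), y(0.32)) ≈ (1.2868, 0.3014)

1.2868, 0.3014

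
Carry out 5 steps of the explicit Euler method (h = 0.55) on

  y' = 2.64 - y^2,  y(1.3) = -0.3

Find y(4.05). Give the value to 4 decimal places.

Euler: y_{n+1} = y_n + h·f(x_n, y_n).
x=1.300000, y=-0.300000: f=2.550000 → y ← -0.300000 + 0.55·2.550000 = 1.102500
x=1.850000, y=1.102500: f=1.424494 → y ← 1.102500 + 0.55·1.424494 = 1.885972
x=2.400000, y=1.885972: f=-0.916889 → y ← 1.885972 + 0.55·(-0.916889) = 1.381683
x=2.950000, y=1.381683: f=0.730953 → y ← 1.381683 + 0.55·0.730953 = 1.783707
x=3.500000, y=1.783707: f=-0.541610 → y ← 1.783707 + 0.55·(-0.541610) = 1.485821
y(4.05) ≈ 1.4858

1.4858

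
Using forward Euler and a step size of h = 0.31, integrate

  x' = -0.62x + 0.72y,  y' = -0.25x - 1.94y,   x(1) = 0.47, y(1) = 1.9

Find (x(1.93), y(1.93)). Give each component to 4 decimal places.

0.7047, 0.0269

Euler on (x,y): x_{n+1} = x_n + h·x', y_{n+1} = y_n + h·y'.
1.000000: (0.470000, 1.900000); f=(1.076600, -3.803500) → (0.803746, 0.720915)
1.310000: (0.803746, 0.720915); f=(0.020736, -1.599512) → (0.810174, 0.225066)
1.620000: (0.810174, 0.225066); f=(-0.340260, -0.639172) → (0.704694, 0.026923)
(x(1.93), y(1.93)) ≈ (0.7047, 0.0269)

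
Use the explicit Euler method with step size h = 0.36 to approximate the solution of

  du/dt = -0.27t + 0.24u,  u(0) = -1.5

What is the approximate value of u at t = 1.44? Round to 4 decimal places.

Euler: u_{n+1} = u_n + h·f(t_n, u_n).
t=0.000000, u=-1.500000: f=-0.360000 → u ← -1.500000 + 0.36·(-0.360000) = -1.629600
t=0.360000, u=-1.629600: f=-0.488304 → u ← -1.629600 + 0.36·(-0.488304) = -1.805389
t=0.720000, u=-1.805389: f=-0.627693 → u ← -1.805389 + 0.36·(-0.627693) = -2.031359
t=1.080000, u=-2.031359: f=-0.779126 → u ← -2.031359 + 0.36·(-0.779126) = -2.311845
u(1.44) ≈ -2.3118

-2.3118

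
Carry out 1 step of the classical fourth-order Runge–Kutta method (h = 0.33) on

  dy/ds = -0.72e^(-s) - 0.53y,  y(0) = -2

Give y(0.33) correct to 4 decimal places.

-1.8639

RK4: k1 = f(s_n, y_n); k2 = f(s_n + h/2, y_n + (h/2)·k1); k3 = f(s_n + h/2, y_n + (h/2)·k2); k4 = f(s_n + h, y_n + h·k3); y_{n+1} = y_n + (h/6)·(k1 + 2k2 + 2k3 + k4).
s=0.000000, y=-2.000000:
  k1 = f(0.000000, -2.000000) = 0.340000
  k2 = f(0.165000, -1.943900) = 0.419784
  k3 = f(0.165000, -1.930736) = 0.412806
  k4 = f(0.330000, -1.863774) = 0.470175
  y ← -2.000000 + (0.33/6)·(k1 + 2k2 + 2k3 + k4) = -1.863855
y(0.33) ≈ -1.8639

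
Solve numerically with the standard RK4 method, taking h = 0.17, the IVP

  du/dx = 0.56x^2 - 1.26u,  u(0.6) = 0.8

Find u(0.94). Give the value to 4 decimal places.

0.6175

RK4: k1 = f(x_n, u_n); k2 = f(x_n + h/2, u_n + (h/2)·k1); k3 = f(x_n + h/2, u_n + (h/2)·k2); k4 = f(x_n + h, u_n + h·k3); u_{n+1} = u_n + (h/6)·(k1 + 2k2 + 2k3 + k4).
x=0.600000, u=0.800000:
  k1 = f(0.600000, 0.800000) = -0.806400
  k2 = f(0.685000, 0.731456) = -0.658869
  k3 = f(0.685000, 0.743996) = -0.674669
  k4 = f(0.770000, 0.685306) = -0.531462
  u ← 0.800000 + (0.17/6)·(k1 + 2k2 + 2k3 + k4) = 0.686527
x=0.770000, u=0.686527:
  k1 = f(0.770000, 0.686527) = -0.533000
  k2 = f(0.855000, 0.641222) = -0.398565
  k3 = f(0.855000, 0.652649) = -0.412963
  k4 = f(0.940000, 0.616323) = -0.281751
  u ← 0.686527 + (0.17/6)·(k1 + 2k2 + 2k3 + k4) = 0.617456
u(0.94) ≈ 0.6175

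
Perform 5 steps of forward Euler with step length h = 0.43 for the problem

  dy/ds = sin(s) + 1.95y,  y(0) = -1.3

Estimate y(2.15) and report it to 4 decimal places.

Euler: y_{n+1} = y_n + h·f(s_n, y_n).
s=0.000000, y=-1.300000: f=-2.535000 → y ← -1.300000 + 0.43·(-2.535000) = -2.390050
s=0.430000, y=-2.390050: f=-4.243727 → y ← -2.390050 + 0.43·(-4.243727) = -4.214852
s=0.860000, y=-4.214852: f=-7.461120 → y ← -4.214852 + 0.43·(-7.461120) = -7.423134
s=1.290000, y=-7.423134: f=-13.514276 → y ← -7.423134 + 0.43·(-13.514276) = -13.234273
s=1.720000, y=-13.234273: f=-24.817942 → y ← -13.234273 + 0.43·(-24.817942) = -23.905988
y(2.15) ≈ -23.9060

-23.9060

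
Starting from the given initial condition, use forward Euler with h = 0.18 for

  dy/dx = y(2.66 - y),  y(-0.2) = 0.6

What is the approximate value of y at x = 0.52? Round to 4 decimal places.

1.7204

Euler: y_{n+1} = y_n + h·f(x_n, y_n).
x=-0.200000, y=0.600000: f=1.236000 → y ← 0.600000 + 0.18·1.236000 = 0.822480
x=-0.020000, y=0.822480: f=1.511323 → y ← 0.822480 + 0.18·1.511323 = 1.094518
x=0.160000, y=1.094518: f=1.713448 → y ← 1.094518 + 0.18·1.713448 = 1.402939
x=0.340000, y=1.402939: f=1.763580 → y ← 1.402939 + 0.18·1.763580 = 1.720383
y(0.52) ≈ 1.7204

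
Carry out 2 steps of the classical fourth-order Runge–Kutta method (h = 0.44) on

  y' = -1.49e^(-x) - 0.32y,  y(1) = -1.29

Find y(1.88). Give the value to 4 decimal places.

RK4: k1 = f(x_n, y_n); k2 = f(x_n + h/2, y_n + (h/2)·k1); k3 = f(x_n + h/2, y_n + (h/2)·k2); k4 = f(x_n + h, y_n + h·k3); y_{n+1} = y_n + (h/6)·(k1 + 2k2 + 2k3 + k4).
x=1.000000, y=-1.290000:
  k1 = f(1.000000, -1.290000) = -0.135340
  k2 = f(1.220000, -1.319775) = -0.017565
  k3 = f(1.220000, -1.293864) = -0.025856
  k4 = f(1.440000, -1.301377) = 0.063418
  y ← -1.290000 + (0.44/6)·(k1 + 2k2 + 2k3 + k4) = -1.301643
x=1.440000, y=-1.301643:
  k1 = f(1.440000, -1.301643) = 0.063503
  k2 = f(1.660000, -1.287672) = 0.128748
  k3 = f(1.660000, -1.273318) = 0.124155
  k4 = f(1.880000, -1.247015) = 0.171685
  y ← -1.301643 + (0.44/6)·(k1 + 2k2 + 2k3 + k4) = -1.247303
y(1.88) ≈ -1.2473

-1.2473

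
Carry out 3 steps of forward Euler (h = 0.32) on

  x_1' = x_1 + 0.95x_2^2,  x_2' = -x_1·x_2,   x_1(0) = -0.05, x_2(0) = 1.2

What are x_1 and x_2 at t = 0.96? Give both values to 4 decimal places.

Euler on (x_1,x_2): x_1_{n+1} = x_1_n + h·x_1', x_2_{n+1} = x_2_n + h·x_2'.
0.000000: (-0.050000, 1.200000); f=(1.318000, 0.060000) → (0.371760, 1.219200)
0.320000: (0.371760, 1.219200); f=(1.783886, -0.453250) → (0.942604, 1.074160)
0.640000: (0.942604, 1.074160); f=(2.038732, -1.012507) → (1.594998, 0.750158)
(x_1(0.96), x_2(0.96)) ≈ (1.5950, 0.7502)

1.5950, 0.7502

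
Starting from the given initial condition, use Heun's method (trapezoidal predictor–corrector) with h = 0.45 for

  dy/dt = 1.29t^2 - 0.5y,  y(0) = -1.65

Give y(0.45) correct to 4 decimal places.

-1.2617

Heun: k1 = f(t_n, y_n); k2 = f(t_n + h, y_n + h·k1); y_{n+1} = y_n + (h/2)·(k1 + k2).
t=0.000000, y=-1.650000:
  k1 = f(0.000000, -1.650000) = 0.825000
  k2 = f(0.450000, -1.278750) = 0.900600
  y ← -1.650000 + (0.45/2)·(0.825000 + 0.900600) = -1.261740
y(0.45) ≈ -1.2617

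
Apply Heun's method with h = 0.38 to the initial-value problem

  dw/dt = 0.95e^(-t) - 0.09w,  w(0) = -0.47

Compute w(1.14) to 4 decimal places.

0.1899

Heun: k1 = f(t_n, w_n); k2 = f(t_n + h, w_n + h·k1); w_{n+1} = w_n + (h/2)·(k1 + k2).
t=0.000000, w=-0.470000:
  k1 = f(0.000000, -0.470000) = 0.992300
  k2 = f(0.380000, -0.092926) = 0.658032
  w ← -0.470000 + (0.38/2)·(0.992300 + 0.658032) = -0.156437
t=0.380000, w=-0.156437:
  k1 = f(0.380000, -0.156437) = 0.663748
  k2 = f(0.760000, 0.095787) = 0.435662
  w ← -0.156437 + (0.38/2)·(0.663748 + 0.435662) = 0.052451
t=0.760000, w=0.052451:
  k1 = f(0.760000, 0.052451) = 0.439563
  k2 = f(1.140000, 0.219485) = 0.284074
  w ← 0.052451 + (0.38/2)·(0.439563 + 0.284074) = 0.189942
w(1.14) ≈ 0.1899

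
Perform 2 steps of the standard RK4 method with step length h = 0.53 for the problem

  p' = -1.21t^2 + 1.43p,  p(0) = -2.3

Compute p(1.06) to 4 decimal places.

-11.1823

RK4: k1 = f(t_n, p_n); k2 = f(t_n + h/2, p_n + (h/2)·k1); k3 = f(t_n + h/2, p_n + (h/2)·k2); k4 = f(t_n + h, p_n + h·k3); p_{n+1} = p_n + (h/6)·(k1 + 2k2 + 2k3 + k4).
t=0.000000, p=-2.300000:
  k1 = f(0.000000, -2.300000) = -3.289000
  k2 = f(0.265000, -3.171585) = -4.620339
  k3 = f(0.265000, -3.524390) = -5.124850
  k4 = f(0.530000, -5.016170) = -7.513013
  p ← -2.300000 + (0.53/6)·(k1 + 2k2 + 2k3 + k4) = -4.975828
t=0.530000, p=-4.975828:
  k1 = f(0.530000, -4.975828) = -7.455323
  k2 = f(0.795000, -6.951488) = -10.705378
  k3 = f(0.795000, -7.812753) = -11.936987
  k4 = f(1.060000, -11.302431) = -17.522032
  p ← -4.975828 + (0.53/6)·(k1 + 2k2 + 2k3 + k4) = -11.182312
p(1.06) ≈ -11.1823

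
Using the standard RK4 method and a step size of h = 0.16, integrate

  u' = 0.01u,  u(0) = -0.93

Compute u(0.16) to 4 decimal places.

-0.9315

RK4: k1 = f(x_n, u_n); k2 = f(x_n + h/2, u_n + (h/2)·k1); k3 = f(x_n + h/2, u_n + (h/2)·k2); k4 = f(x_n + h, u_n + h·k3); u_{n+1} = u_n + (h/6)·(k1 + 2k2 + 2k3 + k4).
x=0.000000, u=-0.930000:
  k1 = f(0.000000, -0.930000) = -0.009300
  k2 = f(0.080000, -0.930744) = -0.009307
  k3 = f(0.080000, -0.930745) = -0.009307
  k4 = f(0.160000, -0.931489) = -0.009315
  u ← -0.930000 + (0.16/6)·(k1 + 2k2 + 2k3 + k4) = -0.931489
u(0.16) ≈ -0.9315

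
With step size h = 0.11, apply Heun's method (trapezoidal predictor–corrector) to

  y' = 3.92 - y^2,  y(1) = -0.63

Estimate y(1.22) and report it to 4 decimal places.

Heun: k1 = f(t_n, y_n); k2 = f(t_n + h, y_n + h·k1); y_{n+1} = y_n + (h/2)·(k1 + k2).
t=1.000000, y=-0.630000:
  k1 = f(1.000000, -0.630000) = 3.523100
  k2 = f(1.110000, -0.242459) = 3.861214
  y ← -0.630000 + (0.11/2)·(3.523100 + 3.861214) = -0.223863
t=1.110000, y=-0.223863:
  k1 = f(1.110000, -0.223863) = 3.869885
  k2 = f(1.220000, 0.201825) = 3.879267
  y ← -0.223863 + (0.11/2)·(3.869885 + 3.879267) = 0.202341
y(1.22) ≈ 0.2023

0.2023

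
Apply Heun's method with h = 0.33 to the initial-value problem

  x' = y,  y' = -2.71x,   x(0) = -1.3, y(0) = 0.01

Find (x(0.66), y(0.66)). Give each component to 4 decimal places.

Heun on (x,y): k1 = f(t_n, state_n); k2 = f(t_n + h, state_n + h·k1); state_{n+1} = state_n + (h/2)·(k1 + k2).
0.000000: (-1.300000, 0.010000)
  k1 = (0.010000, 3.523000)
  predictor → (-1.296700, 1.172590)
  k2 = (1.172590, 3.514057)
  → (-1.104873, 1.171114)
0.330000: (-1.104873, 1.171114)
  k1 = (1.171114, 2.994205)
  predictor → (-0.718405, 2.159202)
  k2 = (2.159202, 1.946877)
  → (-0.555370, 1.986393)
(x(0.66), y(0.66)) ≈ (-0.5554, 1.9864)

-0.5554, 1.9864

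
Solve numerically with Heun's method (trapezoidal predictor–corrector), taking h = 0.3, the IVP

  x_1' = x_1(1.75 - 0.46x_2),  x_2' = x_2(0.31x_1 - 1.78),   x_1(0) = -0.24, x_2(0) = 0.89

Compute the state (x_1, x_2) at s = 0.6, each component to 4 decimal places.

-0.5820, 0.3131

Heun on (x_1,x_2): k1 = f(s_n, state_n); k2 = f(s_n + h, state_n + h·k1); state_{n+1} = state_n + (h/2)·(k1 + k2).
0.000000: (-0.240000, 0.890000)
  k1 = (-0.321744, -1.650416)
  predictor → (-0.336523, 0.394875)
  k2 = (-0.527789, -0.744072)
  → (-0.367430, 0.530827)
0.300000: (-0.367430, 0.530827)
  k1 = (-0.553283, -1.005335)
  predictor → (-0.533415, 0.229226)
  k2 = (-0.877231, -0.445928)
  → (-0.582007, 0.313137)
(x_1(0.6), x_2(0.6)) ≈ (-0.5820, 0.3131)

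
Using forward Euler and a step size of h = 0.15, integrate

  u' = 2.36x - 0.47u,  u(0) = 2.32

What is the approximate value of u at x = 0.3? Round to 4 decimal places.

2.0575

Euler: u_{n+1} = u_n + h·f(x_n, u_n).
x=0.000000, u=2.320000: f=-1.090400 → u ← 2.320000 + 0.15·(-1.090400) = 2.156440
x=0.150000, u=2.156440: f=-0.659527 → u ← 2.156440 + 0.15·(-0.659527) = 2.057511
u(0.3) ≈ 2.0575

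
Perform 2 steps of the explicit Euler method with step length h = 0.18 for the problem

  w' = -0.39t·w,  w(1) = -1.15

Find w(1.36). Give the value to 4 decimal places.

-0.9807

Euler: w_{n+1} = w_n + h·f(t_n, w_n).
t=1.000000, w=-1.150000: f=0.448500 → w ← -1.150000 + 0.18·0.448500 = -1.069270
t=1.180000, w=-1.069270: f=0.492078 → w ← -1.069270 + 0.18·0.492078 = -0.980696
w(1.36) ≈ -0.9807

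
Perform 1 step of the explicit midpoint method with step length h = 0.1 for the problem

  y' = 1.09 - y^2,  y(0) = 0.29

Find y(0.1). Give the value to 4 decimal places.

Midpoint: k1 = f(t_n, y_n); k2 = f(t_n + h/2, y_n + (h/2)·k1); y_{n+1} = y_n + h·k2.
t=0.000000, y=0.290000:
  k1 = f(0.000000, 0.290000) = 1.005900
  k2 = f(0.050000, 0.340295) = 0.974199
  y ← 0.290000 + 0.1·0.974199 = 0.387420
y(0.1) ≈ 0.3874

0.3874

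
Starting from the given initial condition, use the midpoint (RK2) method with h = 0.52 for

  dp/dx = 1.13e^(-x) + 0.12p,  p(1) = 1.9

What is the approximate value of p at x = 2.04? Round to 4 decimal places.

2.4401

Midpoint: k1 = f(x_n, p_n); k2 = f(x_n + h/2, p_n + (h/2)·k1); p_{n+1} = p_n + h·k2.
x=1.000000, p=1.900000:
  k1 = f(1.000000, 1.900000) = 0.643704
  k2 = f(1.260000, 2.067363) = 0.568613
  p ← 1.900000 + 0.52·0.568613 = 2.195679
x=1.520000, p=2.195679:
  k1 = f(1.520000, 2.195679) = 0.510626
  k2 = f(1.780000, 2.328441) = 0.469974
  p ← 2.195679 + 0.52·0.469974 = 2.440065
p(2.04) ≈ 2.4401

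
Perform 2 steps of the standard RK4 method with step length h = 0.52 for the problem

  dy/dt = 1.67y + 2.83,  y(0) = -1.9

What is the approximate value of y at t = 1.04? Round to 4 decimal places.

-2.8564

RK4: k1 = f(t_n, y_n); k2 = f(t_n + h/2, y_n + (h/2)·k1); k3 = f(t_n + h/2, y_n + (h/2)·k2); k4 = f(t_n + h, y_n + h·k3); y_{n+1} = y_n + (h/6)·(k1 + 2k2 + 2k3 + k4).
t=0.000000, y=-1.900000:
  k1 = f(0.000000, -1.900000) = -0.343000
  k2 = f(0.260000, -1.989180) = -0.491931
  k3 = f(0.260000, -2.027902) = -0.556596
  k4 = f(0.520000, -2.189430) = -0.826348
  y ← -1.900000 + (0.52/6)·(k1 + 2k2 + 2k3 + k4) = -2.183088
t=0.520000, y=-2.183088:
  k1 = f(0.520000, -2.183088) = -0.815757
  k2 = f(0.780000, -2.395185) = -1.169959
  k3 = f(0.780000, -2.487278) = -1.323753
  k4 = f(1.040000, -2.871440) = -1.965305
  y ← -2.183088 + (0.52/6)·(k1 + 2k2 + 2k3 + k4) = -2.856357
y(1.04) ≈ -2.8564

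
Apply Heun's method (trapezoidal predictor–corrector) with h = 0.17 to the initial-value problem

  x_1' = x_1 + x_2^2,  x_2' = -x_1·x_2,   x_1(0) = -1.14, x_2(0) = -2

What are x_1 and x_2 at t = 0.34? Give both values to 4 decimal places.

0.5202, -2.3395

Heun on (x_1,x_2): k1 = f(t_n, state_n); k2 = f(t_n + h, state_n + h·k1); state_{n+1} = state_n + (h/2)·(k1 + k2).
0.000000: (-1.140000, -2.000000)
  k1 = (2.860000, -2.280000)
  predictor → (-0.653800, -2.387600)
  k2 = (5.046834, -1.561013)
  → (-0.467919, -2.326486)
0.170000: (-0.467919, -2.326486)
  k1 = (4.944618, -1.088607)
  predictor → (0.372666, -2.511549)
  k2 = (6.680546, 0.935969)
  → (0.520220, -2.339460)
(x_1(0.34), x_2(0.34)) ≈ (0.5202, -2.3395)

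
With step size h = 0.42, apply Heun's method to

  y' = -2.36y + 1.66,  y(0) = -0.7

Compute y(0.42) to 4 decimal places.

0.0016

Heun: k1 = f(s_n, y_n); k2 = f(s_n + h, y_n + h·k1); y_{n+1} = y_n + (h/2)·(k1 + k2).
s=0.000000, y=-0.700000:
  k1 = f(0.000000, -0.700000) = 3.312000
  k2 = f(0.420000, 0.691040) = 0.029146
  y ← -0.700000 + (0.42/2)·(3.312000 + 0.029146) = 0.001641
y(0.42) ≈ 0.0016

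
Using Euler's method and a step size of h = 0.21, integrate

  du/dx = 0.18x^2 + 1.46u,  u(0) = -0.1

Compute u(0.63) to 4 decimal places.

Euler: u_{n+1} = u_n + h·f(x_n, u_n).
x=0.000000, u=-0.100000: f=-0.146000 → u ← -0.100000 + 0.21·(-0.146000) = -0.130660
x=0.210000, u=-0.130660: f=-0.182826 → u ← -0.130660 + 0.21·(-0.182826) = -0.169053
x=0.420000, u=-0.169053: f=-0.215066 → u ← -0.169053 + 0.21·(-0.215066) = -0.214217
u(0.63) ≈ -0.2142

-0.2142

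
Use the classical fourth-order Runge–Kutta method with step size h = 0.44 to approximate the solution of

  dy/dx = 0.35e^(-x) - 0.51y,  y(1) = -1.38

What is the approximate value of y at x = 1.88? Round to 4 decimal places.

RK4: k1 = f(x_n, y_n); k2 = f(x_n + h/2, y_n + (h/2)·k1); k3 = f(x_n + h/2, y_n + (h/2)·k2); k4 = f(x_n + h, y_n + h·k3); y_{n+1} = y_n + (h/6)·(k1 + 2k2 + 2k3 + k4).
x=1.000000, y=-1.380000:
  k1 = f(1.000000, -1.380000) = 0.832558
  k2 = f(1.220000, -1.196837) = 0.713718
  k3 = f(1.220000, -1.222982) = 0.727051
  k4 = f(1.440000, -1.060097) = 0.623574
  y ← -1.380000 + (0.44/6)·(k1 + 2k2 + 2k3 + k4) = -1.061904
x=1.440000, y=-1.061904:
  k1 = f(1.440000, -1.061904) = 0.624496
  k2 = f(1.660000, -0.924515) = 0.538051
  k3 = f(1.660000, -0.943533) = 0.547750
  k4 = f(1.880000, -0.820894) = 0.472062
  y ← -1.061904 + (0.44/6)·(k1 + 2k2 + 2k3 + k4) = -0.822239
y(1.88) ≈ -0.8222

-0.8222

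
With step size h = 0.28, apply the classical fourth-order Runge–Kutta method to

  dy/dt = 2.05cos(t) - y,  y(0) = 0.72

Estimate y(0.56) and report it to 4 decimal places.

1.2386

RK4: k1 = f(t_n, y_n); k2 = f(t_n + h/2, y_n + (h/2)·k1); k3 = f(t_n + h/2, y_n + (h/2)·k2); k4 = f(t_n + h, y_n + h·k3); y_{n+1} = y_n + (h/6)·(k1 + 2k2 + 2k3 + k4).
t=0.000000, y=0.720000:
  k1 = f(0.000000, 0.720000) = 1.330000
  k2 = f(0.140000, 0.906200) = 1.123743
  k3 = f(0.140000, 0.877324) = 1.152619
  k4 = f(0.280000, 1.042733) = 0.927430
  y ← 0.720000 + (0.28/6)·(k1 + 2k2 + 2k3 + k4) = 1.037807
t=0.280000, y=1.037807:
  k1 = f(0.280000, 1.037807) = 0.932356
  k2 = f(0.420000, 1.168337) = 0.703495
  k3 = f(0.420000, 1.136297) = 0.735536
  k4 = f(0.560000, 1.243757) = 0.493116
  y ← 1.037807 + (0.28/6)·(k1 + 2k2 + 2k3 + k4) = 1.238639
y(0.56) ≈ 1.2386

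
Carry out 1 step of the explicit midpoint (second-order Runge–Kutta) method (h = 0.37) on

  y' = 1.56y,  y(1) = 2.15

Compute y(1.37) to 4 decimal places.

3.7491

Midpoint: k1 = f(x_n, y_n); k2 = f(x_n + h/2, y_n + (h/2)·k1); y_{n+1} = y_n + h·k2.
x=1.000000, y=2.150000:
  k1 = f(1.000000, 2.150000) = 3.354000
  k2 = f(1.185000, 2.770490) = 4.321964
  y ← 2.150000 + 0.37·4.321964 = 3.749127
y(1.37) ≈ 3.7491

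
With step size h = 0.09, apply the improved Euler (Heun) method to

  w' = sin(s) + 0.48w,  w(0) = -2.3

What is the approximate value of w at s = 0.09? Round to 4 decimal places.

-2.3975

Heun: k1 = f(s_n, w_n); k2 = f(s_n + h, w_n + h·k1); w_{n+1} = w_n + (h/2)·(k1 + k2).
s=0.000000, w=-2.300000:
  k1 = f(0.000000, -2.300000) = -1.104000
  k2 = f(0.090000, -2.399360) = -1.061814
  w ← -2.300000 + (0.09/2)·(-1.104000 + (-1.061814)) = -2.397462
w(0.09) ≈ -2.3975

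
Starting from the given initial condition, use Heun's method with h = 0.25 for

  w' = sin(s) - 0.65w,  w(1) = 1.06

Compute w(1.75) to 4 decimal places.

Heun: k1 = f(s_n, w_n); k2 = f(s_n + h, w_n + h·k1); w_{n+1} = w_n + (h/2)·(k1 + k2).
s=1.000000, w=1.060000:
  k1 = f(1.000000, 1.060000) = 0.152471
  k2 = f(1.250000, 1.098118) = 0.235208
  w ← 1.060000 + (0.25/2)·(0.152471 + 0.235208) = 1.108460
s=1.250000, w=1.108460:
  k1 = f(1.250000, 1.108460) = 0.228486
  k2 = f(1.500000, 1.165581) = 0.239867
  w ← 1.108460 + (0.25/2)·(0.228486 + 0.239867) = 1.167004
s=1.500000, w=1.167004:
  k1 = f(1.500000, 1.167004) = 0.238942
  k2 = f(1.750000, 1.226740) = 0.186605
  w ← 1.167004 + (0.25/2)·(0.238942 + 0.186605) = 1.220197
w(1.75) ≈ 1.2202

1.2202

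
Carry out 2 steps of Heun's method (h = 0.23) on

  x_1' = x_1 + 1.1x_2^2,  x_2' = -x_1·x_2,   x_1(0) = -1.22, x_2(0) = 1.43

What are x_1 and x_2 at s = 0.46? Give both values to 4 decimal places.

Heun on (x_1,x_2): k1 = f(s_n, state_n); k2 = f(s_n + h, state_n + h·k1); state_{n+1} = state_n + (h/2)·(k1 + k2).
0.000000: (-1.220000, 1.430000)
  k1 = (1.029390, 1.744600)
  predictor → (-0.983240, 1.831258)
  k2 = (2.705616, 1.800567)
  → (-0.790474, 1.837694)
0.230000: (-0.790474, 1.837694)
  k1 = (2.924358, 1.452650)
  predictor → (-0.117872, 2.171804)
  k2 = (5.070532, 0.255995)
  → (0.128938, 2.034188)
(x_1(0.46), x_2(0.46)) ≈ (0.1289, 2.0342)

0.1289, 2.0342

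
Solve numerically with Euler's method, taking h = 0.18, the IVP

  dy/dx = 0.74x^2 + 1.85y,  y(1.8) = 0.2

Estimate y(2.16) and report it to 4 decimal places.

Euler: y_{n+1} = y_n + h·f(x_n, y_n).
x=1.800000, y=0.200000: f=2.767600 → y ← 0.200000 + 0.18·2.767600 = 0.698168
x=1.980000, y=0.698168: f=4.192707 → y ← 0.698168 + 0.18·4.192707 = 1.452855
y(2.16) ≈ 1.4529

1.4529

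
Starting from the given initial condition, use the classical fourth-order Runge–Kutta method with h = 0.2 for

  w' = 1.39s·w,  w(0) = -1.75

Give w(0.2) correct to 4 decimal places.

RK4: k1 = f(s_n, w_n); k2 = f(s_n + h/2, w_n + (h/2)·k1); k3 = f(s_n + h/2, w_n + (h/2)·k2); k4 = f(s_n + h, w_n + h·k3); w_{n+1} = w_n + (h/6)·(k1 + 2k2 + 2k3 + k4).
s=0.000000, w=-1.750000:
  k1 = f(0.000000, -1.750000) = 0.000000
  k2 = f(0.100000, -1.750000) = -0.243250
  k3 = f(0.100000, -1.774325) = -0.246631
  k4 = f(0.200000, -1.799326) = -0.500213
  w ← -1.750000 + (0.2/6)·(k1 + 2k2 + 2k3 + k4) = -1.799333
w(0.2) ≈ -1.7993

-1.7993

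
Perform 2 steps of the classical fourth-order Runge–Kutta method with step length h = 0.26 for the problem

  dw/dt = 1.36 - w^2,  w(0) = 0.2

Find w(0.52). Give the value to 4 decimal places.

0.7608

RK4: k1 = f(t_n, w_n); k2 = f(t_n + h/2, w_n + (h/2)·k1); k3 = f(t_n + h/2, w_n + (h/2)·k2); k4 = f(t_n + h, w_n + h·k3); w_{n+1} = w_n + (h/6)·(k1 + 2k2 + 2k3 + k4).
t=0.000000, w=0.200000:
  k1 = f(0.000000, 0.200000) = 1.320000
  k2 = f(0.130000, 0.371600) = 1.221913
  k3 = f(0.130000, 0.358849) = 1.231228
  k4 = f(0.260000, 0.520119) = 1.089476
  w ← 0.200000 + (0.26/6)·(k1 + 2k2 + 2k3 + k4) = 0.517016
t=0.260000, w=0.517016:
  k1 = f(0.260000, 0.517016) = 1.092694
  k2 = f(0.390000, 0.659066) = 0.925631
  k3 = f(0.390000, 0.637348) = 0.953787
  k4 = f(0.520000, 0.765001) = 0.774774
  w ← 0.517016 + (0.26/6)·(k1 + 2k2 + 2k3 + k4) = 0.760823
w(0.52) ≈ 0.7608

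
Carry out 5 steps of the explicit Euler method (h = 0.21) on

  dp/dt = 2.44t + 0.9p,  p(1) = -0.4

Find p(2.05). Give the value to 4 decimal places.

4.0802

Euler: p_{n+1} = p_n + h·f(t_n, p_n).
t=1.000000, p=-0.400000: f=2.080000 → p ← -0.400000 + 0.21·2.080000 = 0.036800
t=1.210000, p=0.036800: f=2.985520 → p ← 0.036800 + 0.21·2.985520 = 0.663759
t=1.420000, p=0.663759: f=4.062183 → p ← 0.663759 + 0.21·4.062183 = 1.516818
t=1.630000, p=1.516818: f=5.342336 → p ← 1.516818 + 0.21·5.342336 = 2.638708
t=1.840000, p=2.638708: f=6.864437 → p ← 2.638708 + 0.21·6.864437 = 4.080240
p(2.05) ≈ 4.0802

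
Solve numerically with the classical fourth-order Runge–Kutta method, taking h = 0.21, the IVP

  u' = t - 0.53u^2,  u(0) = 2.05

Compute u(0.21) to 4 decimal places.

RK4: k1 = f(t_n, u_n); k2 = f(t_n + h/2, u_n + (h/2)·k1); k3 = f(t_n + h/2, u_n + (h/2)·k2); k4 = f(t_n + h, u_n + h·k3); u_{n+1} = u_n + (h/6)·(k1 + 2k2 + 2k3 + k4).
t=0.000000, u=2.050000:
  k1 = f(0.000000, 2.050000) = -2.227325
  k2 = f(0.105000, 1.816131) = -1.643116
  k3 = f(0.105000, 1.877473) = -1.763199
  k4 = f(0.210000, 1.679728) = -1.285388
  u ← 2.050000 + (0.21/6)·(k1 + 2k2 + 2k3 + k4) = 1.688613
u(0.21) ≈ 1.6886

1.6886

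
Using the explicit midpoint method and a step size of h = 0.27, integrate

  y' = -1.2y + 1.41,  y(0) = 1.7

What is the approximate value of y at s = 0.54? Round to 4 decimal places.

1.4536

Midpoint: k1 = f(s_n, y_n); k2 = f(s_n + h/2, y_n + (h/2)·k1); y_{n+1} = y_n + h·k2.
s=0.000000, y=1.700000:
  k1 = f(0.000000, 1.700000) = -0.630000
  k2 = f(0.135000, 1.614950) = -0.527940
  y ← 1.700000 + 0.27·(-0.527940) = 1.557456
s=0.270000, y=1.557456:
  k1 = f(0.270000, 1.557456) = -0.458947
  k2 = f(0.405000, 1.495498) = -0.384598
  y ← 1.557456 + 0.27·(-0.384598) = 1.453615
y(0.54) ≈ 1.4536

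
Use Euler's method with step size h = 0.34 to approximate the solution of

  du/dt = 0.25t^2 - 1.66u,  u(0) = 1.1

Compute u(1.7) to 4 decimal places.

Euler: u_{n+1} = u_n + h·f(t_n, u_n).
t=0.000000, u=1.100000: f=-1.826000 → u ← 1.100000 + 0.34·(-1.826000) = 0.479160
t=0.340000, u=0.479160: f=-0.766506 → u ← 0.479160 + 0.34·(-0.766506) = 0.218548
t=0.680000, u=0.218548: f=-0.247190 → u ← 0.218548 + 0.34·(-0.247190) = 0.134504
t=1.020000, u=0.134504: f=0.036824 → u ← 0.134504 + 0.34·0.036824 = 0.147024
t=1.360000, u=0.147024: f=0.218341 → u ← 0.147024 + 0.34·0.218341 = 0.221260
u(1.7) ≈ 0.2213

0.2213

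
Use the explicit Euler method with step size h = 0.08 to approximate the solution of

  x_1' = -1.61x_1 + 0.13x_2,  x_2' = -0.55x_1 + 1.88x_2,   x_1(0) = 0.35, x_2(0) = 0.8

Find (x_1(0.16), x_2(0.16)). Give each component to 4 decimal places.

Euler on (x_1,x_2): x_1_{n+1} = x_1_n + h·x_1', x_2_{n+1} = x_2_n + h·x_2'.
0.000000: (0.350000, 0.800000); f=(-0.459500, 1.311500) → (0.313240, 0.904920)
0.080000: (0.313240, 0.904920); f=(-0.386677, 1.528968) → (0.282306, 1.027237)
(x_1(0.16), x_2(0.16)) ≈ (0.2823, 1.0272)

0.2823, 1.0272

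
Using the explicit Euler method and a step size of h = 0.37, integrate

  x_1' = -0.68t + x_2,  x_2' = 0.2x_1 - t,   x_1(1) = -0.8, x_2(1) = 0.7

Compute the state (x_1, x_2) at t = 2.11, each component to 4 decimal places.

Euler on (x_1,x_2): x_1_{n+1} = x_1_n + h·x_1', x_2_{n+1} = x_2_n + h·x_2'.
1.000000: (-0.800000, 0.700000); f=(0.020000, -1.160000) → (-0.792600, 0.270800)
1.370000: (-0.792600, 0.270800); f=(-0.660800, -1.528520) → (-1.037096, -0.294752)
1.740000: (-1.037096, -0.294752); f=(-1.477952, -1.947419) → (-1.583938, -1.015298)
(x_1(2.11), x_2(2.11)) ≈ (-1.5839, -1.0153)

-1.5839, -1.0153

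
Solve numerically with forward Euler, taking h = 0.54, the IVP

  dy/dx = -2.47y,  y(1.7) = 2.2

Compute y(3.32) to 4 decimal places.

-0.0818

Euler: y_{n+1} = y_n + h·f(x_n, y_n).
x=1.700000, y=2.200000: f=-5.434000 → y ← 2.200000 + 0.54·(-5.434000) = -0.734360
x=2.240000, y=-0.734360: f=1.813869 → y ← -0.734360 + 0.54·1.813869 = 0.245129
x=2.780000, y=0.245129: f=-0.605470 → y ← 0.245129 + 0.54·(-0.605470) = -0.081824
y(3.32) ≈ -0.0818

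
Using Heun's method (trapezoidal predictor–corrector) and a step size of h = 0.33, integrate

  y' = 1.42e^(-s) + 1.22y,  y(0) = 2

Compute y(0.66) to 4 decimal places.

5.4972

Heun: k1 = f(s_n, y_n); k2 = f(s_n + h, y_n + h·k1); y_{n+1} = y_n + (h/2)·(k1 + k2).
s=0.000000, y=2.000000:
  k1 = f(0.000000, 2.000000) = 3.860000
  k2 = f(0.330000, 3.273800) = 5.014908
  y ← 2.000000 + (0.33/2)·(3.860000 + 5.014908) = 3.464360
s=0.330000, y=3.464360:
  k1 = f(0.330000, 3.464360) = 5.247391
  k2 = f(0.660000, 5.195999) = 7.073047
  y ← 3.464360 + (0.33/2)·(5.247391 + 7.073047) = 5.497232
y(0.66) ≈ 5.4972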